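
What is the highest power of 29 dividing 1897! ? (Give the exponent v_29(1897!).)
v_29(1897!) = 67

Legendre's formula: v_p(n!) = Σ_{k ≥ 1} ⌊n / p^k⌋. For p = 29, n = 1897, the terms are:
  ⌊1897/29^1⌋ = ⌊1897/29⌋ = 65
  ⌊1897/29^2⌋ = ⌊1897/841⌋ = 2
(the next term ⌊1897/29^3⌋ = 0, terminating the sum). Summing: v_29(1897!) = 65 + 2 = 67.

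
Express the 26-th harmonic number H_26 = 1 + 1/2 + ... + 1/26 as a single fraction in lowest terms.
H_26 = 34395742267/8923714800

Direct summation: H_26 = 1 + 1/2 + ... + 1/26. The least common denominator is lcm(1, ..., 26) = 26771144400; over this denominator the numerator is 26771144400 + 13385572200 + 8923714800 + 6692786100 + 5354228880 + 4461857400 + 3824449200 + 3346393050 + 2974571600 + 2677114440 + 2433740400 + 2230928700 + 2059318800 + 1912224600 + 1784742960 + 1673196525 + 1574773200 + 1487285800 + 1409007600 + 1338557220 + 1274816400 + 1216870200 + 1163962800 + 1115464350 + 1070845776 + 1029659400 = 103187226801, so H_26 = 103187226801/26771144400; reducing by gcd(103187226801, 26771144400) = 3 gives 34395742267/8923714800 ≈ 3.85442. (The PNT-adjacent estimate ln(26) + γ ≈ 3.83531 matches within O(1/n).)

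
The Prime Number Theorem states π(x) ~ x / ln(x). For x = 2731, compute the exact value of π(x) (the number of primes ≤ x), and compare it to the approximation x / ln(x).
π(2731) = 399;  x/ln(x) ≈ 345.15;  relative error ≈ 13.50%.

Directly count primes up to 2731: π(2731) = 399. The PNT approximation gives 2731/ln(2731) ≈ 2731/7.91242 ≈ 345.15. Relative error (π(x) − x/ln(x)) / π(x) ≈ 13.50%; the approximation is known to undercount slightly (Li(x) is a better estimate).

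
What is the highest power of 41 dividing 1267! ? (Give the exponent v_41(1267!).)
v_41(1267!) = 30

Legendre's formula: v_p(n!) = Σ_{k ≥ 1} ⌊n / p^k⌋. For p = 41, n = 1267, the terms are:
  ⌊1267/41^1⌋ = ⌊1267/41⌋ = 30
(the next term ⌊1267/41^2⌋ = 0, terminating the sum). Summing: v_41(1267!) = 30 = 30.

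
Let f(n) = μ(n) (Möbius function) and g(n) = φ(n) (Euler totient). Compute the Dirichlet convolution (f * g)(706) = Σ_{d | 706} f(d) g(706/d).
(μ * φ)(706) = 0

Divisors of 706: [1, 2, 353, 706]. For each d | 706:
  d = 1: μ(1) · φ(706/1) = 1 · 352 = 352
  d = 2: μ(2) · φ(706/2) = -1 · 352 = -352
  d = 353: μ(353) · φ(706/353) = -1 · 1 = -1
  d = 706: μ(706) · φ(706/706) = 1 · 1 = 1
Summing: (μ * φ)(706) = 352 + -352 + -1 + 1 = 0.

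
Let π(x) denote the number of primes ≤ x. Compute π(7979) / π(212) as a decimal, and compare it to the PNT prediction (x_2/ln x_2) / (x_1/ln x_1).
π(7979)/π(212) = 1006/47 ≈ 21.4043;  PNT prediction ≈ 22.4390.

π(212) = 47 and π(7979) = 1006, so π(7979)/π(212) ≈ 21.4043. The PNT-predicted ratio is (7979/ln(7979)) / (212/ln(212)) ≈ 22.4390. The two agree to within a few percent, as expected.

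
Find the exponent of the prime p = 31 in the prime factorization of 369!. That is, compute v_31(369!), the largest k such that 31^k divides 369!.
v_31(369!) = 11

Legendre's formula: v_p(n!) = Σ_{k ≥ 1} ⌊n / p^k⌋. For p = 31, n = 369, the terms are:
  ⌊369/31^1⌋ = ⌊369/31⌋ = 11
(the next term ⌊369/31^2⌋ = 0, terminating the sum). Summing: v_31(369!) = 11 = 11.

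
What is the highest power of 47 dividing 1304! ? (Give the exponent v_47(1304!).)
v_47(1304!) = 27

Legendre's formula: v_p(n!) = Σ_{k ≥ 1} ⌊n / p^k⌋. For p = 47, n = 1304, the terms are:
  ⌊1304/47^1⌋ = ⌊1304/47⌋ = 27
(the next term ⌊1304/47^2⌋ = 0, terminating the sum). Summing: v_47(1304!) = 27 = 27.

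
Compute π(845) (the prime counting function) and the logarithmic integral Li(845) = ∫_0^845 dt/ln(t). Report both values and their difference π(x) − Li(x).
π(845) = 146;  Li(845) ≈ 154.90;  π(x) − Li(x) ≈ -8.90.

Direct count of primes ≤ 845 gives π(845) = 146. Numerical evaluation of the logarithmic integral gives Li(845) ≈ 154.90. The difference π(x) − Li(x) ≈ -8.90 is typically negative for small/moderate x (Li(x) overestimates), though Littlewood's theorem shows this sign changes infinitely often.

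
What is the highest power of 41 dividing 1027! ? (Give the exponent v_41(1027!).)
v_41(1027!) = 25

Legendre's formula: v_p(n!) = Σ_{k ≥ 1} ⌊n / p^k⌋. For p = 41, n = 1027, the terms are:
  ⌊1027/41^1⌋ = ⌊1027/41⌋ = 25
(the next term ⌊1027/41^2⌋ = 0, terminating the sum). Summing: v_41(1027!) = 25 = 25.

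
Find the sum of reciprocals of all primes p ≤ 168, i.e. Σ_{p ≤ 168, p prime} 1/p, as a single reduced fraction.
Σ 1/p = 1840793455149223796977553240989608507934961889604586193282330007699/962947420735983927056946215901134429196419130606213075415963491270

π(168) = 39, so the primes ≤ 168 are [2, 3, 5, 7, 11, 13, 17, 19, 23, 29, 31, 37, 41, 43, 47, 53, 59, 61, 67, 71, 73, 79, 83, 89, 97, 101, 103, 107, 109, 113, 127, 131, 137, 139, 149, 151, 157, 163, 167]. Summing 1/p over these primes: 1840793455149223796977553240989608507934961889604586193282330007699/962947420735983927056946215901134429196419130606213075415963491270 ≈ 1.9116. Mertens estimate ln ln(168) + 0.2615 ≈ 1.8954.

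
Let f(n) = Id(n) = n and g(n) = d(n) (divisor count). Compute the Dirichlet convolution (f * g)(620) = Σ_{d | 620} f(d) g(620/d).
(Id * d)(620) = 2541

Divisors of 620: [1, 2, 4, 5, 10, 20, 31, 62, 124, 155, 310, 620]. For each d | 620:
  d = 1: Id(1) · d(620/1) = 1 · 12 = 12
  d = 2: Id(2) · d(620/2) = 2 · 8 = 16
  d = 4: Id(4) · d(620/4) = 4 · 4 = 16
  d = 5: Id(5) · d(620/5) = 5 · 6 = 30
  d = 10: Id(10) · d(620/10) = 10 · 4 = 40
  d = 20: Id(20) · d(620/20) = 20 · 2 = 40
  d = 31: Id(31) · d(620/31) = 31 · 6 = 186
  d = 62: Id(62) · d(620/62) = 62 · 4 = 248
  d = 124: Id(124) · d(620/124) = 124 · 2 = 248
  d = 155: Id(155) · d(620/155) = 155 · 3 = 465
  d = 310: Id(310) · d(620/310) = 310 · 2 = 620
  d = 620: Id(620) · d(620/620) = 620 · 1 = 620
Summing: (Id * d)(620) = 12 + 16 + 16 + 30 + 40 + 40 + 186 + 248 + 248 + 465 + 620 + 620 = 2541.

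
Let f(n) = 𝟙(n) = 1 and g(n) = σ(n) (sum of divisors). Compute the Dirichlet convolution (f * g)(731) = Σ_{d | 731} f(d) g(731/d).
(𝟙 * σ)(731) = 855

Divisors of 731: [1, 17, 43, 731]. For each d | 731:
  d = 1: 𝟙(1) · σ(731/1) = 1 · 792 = 792
  d = 17: 𝟙(17) · σ(731/17) = 1 · 44 = 44
  d = 43: 𝟙(43) · σ(731/43) = 1 · 18 = 18
  d = 731: 𝟙(731) · σ(731/731) = 1 · 1 = 1
Summing: (𝟙 * σ)(731) = 792 + 44 + 18 + 1 = 855.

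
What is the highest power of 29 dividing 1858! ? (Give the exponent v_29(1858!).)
v_29(1858!) = 66

Legendre's formula: v_p(n!) = Σ_{k ≥ 1} ⌊n / p^k⌋. For p = 29, n = 1858, the terms are:
  ⌊1858/29^1⌋ = ⌊1858/29⌋ = 64
  ⌊1858/29^2⌋ = ⌊1858/841⌋ = 2
(the next term ⌊1858/29^3⌋ = 0, terminating the sum). Summing: v_29(1858!) = 64 + 2 = 66.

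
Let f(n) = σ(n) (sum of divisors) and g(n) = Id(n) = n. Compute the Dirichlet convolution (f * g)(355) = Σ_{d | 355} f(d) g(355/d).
(σ * Id)(355) = 1573

Divisors of 355: [1, 5, 71, 355]. For each d | 355:
  d = 1: σ(1) · Id(355/1) = 1 · 355 = 355
  d = 5: σ(5) · Id(355/5) = 6 · 71 = 426
  d = 71: σ(71) · Id(355/71) = 72 · 5 = 360
  d = 355: σ(355) · Id(355/355) = 432 · 1 = 432
Summing: (σ * Id)(355) = 355 + 426 + 360 + 432 = 1573.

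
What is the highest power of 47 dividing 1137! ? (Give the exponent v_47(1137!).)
v_47(1137!) = 24

Legendre's formula: v_p(n!) = Σ_{k ≥ 1} ⌊n / p^k⌋. For p = 47, n = 1137, the terms are:
  ⌊1137/47^1⌋ = ⌊1137/47⌋ = 24
(the next term ⌊1137/47^2⌋ = 0, terminating the sum). Summing: v_47(1137!) = 24 = 24.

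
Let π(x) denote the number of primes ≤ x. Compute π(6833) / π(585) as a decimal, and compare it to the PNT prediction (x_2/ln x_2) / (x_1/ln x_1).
π(6833)/π(585) = 880/106 ≈ 8.3019;  PNT prediction ≈ 8.4288.

π(585) = 106 and π(6833) = 880, so π(6833)/π(585) ≈ 8.3019. The PNT-predicted ratio is (6833/ln(6833)) / (585/ln(585)) ≈ 8.4288. The two agree to within a few percent, as expected.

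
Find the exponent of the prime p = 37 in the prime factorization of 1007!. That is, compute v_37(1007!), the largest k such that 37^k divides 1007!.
v_37(1007!) = 27

Legendre's formula: v_p(n!) = Σ_{k ≥ 1} ⌊n / p^k⌋. For p = 37, n = 1007, the terms are:
  ⌊1007/37^1⌋ = ⌊1007/37⌋ = 27
(the next term ⌊1007/37^2⌋ = 0, terminating the sum). Summing: v_37(1007!) = 27 = 27.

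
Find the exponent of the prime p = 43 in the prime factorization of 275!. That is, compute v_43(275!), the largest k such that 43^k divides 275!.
v_43(275!) = 6

Legendre's formula: v_p(n!) = Σ_{k ≥ 1} ⌊n / p^k⌋. For p = 43, n = 275, the terms are:
  ⌊275/43^1⌋ = ⌊275/43⌋ = 6
(the next term ⌊275/43^2⌋ = 0, terminating the sum). Summing: v_43(275!) = 6 = 6.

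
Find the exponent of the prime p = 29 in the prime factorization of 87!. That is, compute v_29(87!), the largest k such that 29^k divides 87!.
v_29(87!) = 3

Legendre's formula: v_p(n!) = Σ_{k ≥ 1} ⌊n / p^k⌋. For p = 29, n = 87, the terms are:
  ⌊87/29^1⌋ = ⌊87/29⌋ = 3
(the next term ⌊87/29^2⌋ = 0, terminating the sum). Summing: v_29(87!) = 3 = 3.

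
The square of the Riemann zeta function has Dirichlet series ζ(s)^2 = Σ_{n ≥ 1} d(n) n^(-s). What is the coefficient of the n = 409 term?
d(409) = 2

ζ(s)^2 = (Σ 1/m^s)(Σ 1/k^s). The coefficient of 1/n^s in the product is the number of ordered pairs (m, k) with mk = n, which equals d(n). For n = 409, divisors are [1, 409], so d(409) = 2.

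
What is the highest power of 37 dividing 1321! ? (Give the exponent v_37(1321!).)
v_37(1321!) = 35

Legendre's formula: v_p(n!) = Σ_{k ≥ 1} ⌊n / p^k⌋. For p = 37, n = 1321, the terms are:
  ⌊1321/37^1⌋ = ⌊1321/37⌋ = 35
(the next term ⌊1321/37^2⌋ = 0, terminating the sum). Summing: v_37(1321!) = 35 = 35.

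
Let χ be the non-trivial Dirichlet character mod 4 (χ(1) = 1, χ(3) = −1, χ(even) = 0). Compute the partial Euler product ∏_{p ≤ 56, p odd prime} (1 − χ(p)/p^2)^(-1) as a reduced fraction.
∏ = 6080498115610191266973991/6635764829241999360000000

The odd primes p ≤ 56 are [3, 5, 7, 11, 13, 17, 19, 23, 29, 31, 37, 41, 43, 47, 53]. For each, χ(p) = 1 if p ≡ 1 mod 4, χ(p) = −1 if p ≡ 3 mod 4. Taking (1 − χ(p)/p^2)^(-1) = p^2/(p^2 − χ(p)): (1 − (-1)/3^2)^(-1) · (1 − (1)/5^2)^(-1) · (1 − (-1)/7^2)^(-1) · (1 − (-1)/11^2)^(-1) · (1 − (1)/13^2)^(-1) · (1 − (1)/17^2)^(-1) · (1 − (-1)/19^2)^(-1) · (1 − (-1)/23^2)^(-1) · (1 − (1)/29^2)^(-1) · (1 − (-1)/31^2)^(-1) · (1 − (1)/37^2)^(-1) · (1 − (1)/41^2)^(-1) · (1 − (-1)/43^2)^(-1) · (1 − (-1)/47^2)^(-1) · (1 − (1)/53^2)^(-1) = 6080498115610191266973991/6635764829241999360000000.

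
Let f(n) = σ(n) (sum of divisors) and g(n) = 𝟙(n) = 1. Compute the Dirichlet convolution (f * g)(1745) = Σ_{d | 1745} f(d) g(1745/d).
(σ * 𝟙)(1745) = 2457

Divisors of 1745: [1, 5, 349, 1745]. For each d | 1745:
  d = 1: σ(1) · 𝟙(1745/1) = 1 · 1 = 1
  d = 5: σ(5) · 𝟙(1745/5) = 6 · 1 = 6
  d = 349: σ(349) · 𝟙(1745/349) = 350 · 1 = 350
  d = 1745: σ(1745) · 𝟙(1745/1745) = 2100 · 1 = 2100
Summing: (σ * 𝟙)(1745) = 1 + 6 + 350 + 2100 = 2457.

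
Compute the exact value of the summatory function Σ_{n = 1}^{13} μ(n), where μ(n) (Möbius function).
Σ_{n ≤ 13} μ(n) = -3

Compute μ(n) for each 1 ≤ n ≤ 13: μ(1) = 1, μ(2) = -1, μ(3) = -1, μ(4) = 0, μ(5) = -1, μ(6) = 1, μ(7) = -1, μ(8) = 0, μ(9) = 0, μ(10) = 1, μ(11) = -1, μ(12) = 0, μ(13) = -1. Summing all 13 values: -3. (Mertens function M(x) = Σ_{n ≤ x} μ(n); on average M(x) should be small (PNT ⟺ M(x) = o(x)).)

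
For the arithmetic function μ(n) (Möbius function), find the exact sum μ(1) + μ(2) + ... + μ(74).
Σ_{n ≤ 74} μ(n) = -3

Compute μ(n) for each 1 ≤ n ≤ 74: μ(1) = 1, μ(2) = -1, μ(3) = -1, μ(4) = 0, μ(5) = -1, μ(6) = 1, μ(7) = -1, μ(8) = 0, μ(9) = 0, μ(10) = 1, μ(11) = -1, μ(12) = 0, μ(13) = -1, μ(14) = 1, μ(15) = 1, μ(16) = 0, μ(17) = -1, μ(18) = 0, μ(19) = -1, μ(20) = 0, μ(21) = 1, μ(22) = 1, μ(23) = -1, μ(24) = 0, μ(25) = 0, μ(26) = 1, μ(27) = 0, μ(28) = 0, μ(29) = -1, μ(30) = -1, μ(31) = -1, μ(32) = 0, μ(33) = 1, μ(34) = 1, μ(35) = 1, μ(36) = 0, μ(37) = -1, μ(38) = 1, μ(39) = 1, μ(40) = 0, μ(41) = -1, μ(42) = -1, μ(43) = -1, μ(44) = 0, μ(45) = 0, μ(46) = 1, μ(47) = -1, μ(48) = 0, μ(49) = 0, μ(50) = 0, μ(51) = 1, μ(52) = 0, μ(53) = -1, μ(54) = 0, μ(55) = 1, μ(56) = 0, μ(57) = 1, μ(58) = 1, μ(59) = -1, μ(60) = 0, μ(61) = -1, μ(62) = 1, μ(63) = 0, μ(64) = 0, μ(65) = 1, μ(66) = -1, μ(67) = -1, μ(68) = 0, μ(69) = 1, μ(70) = -1, μ(71) = -1, μ(72) = 0, μ(73) = -1, μ(74) = 1. Summing all 74 values: -3. (Mertens function M(x) = Σ_{n ≤ x} μ(n); on average M(x) should be small (PNT ⟺ M(x) = o(x)).)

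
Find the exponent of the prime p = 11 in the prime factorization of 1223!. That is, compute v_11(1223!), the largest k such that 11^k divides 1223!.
v_11(1223!) = 121

Legendre's formula: v_p(n!) = Σ_{k ≥ 1} ⌊n / p^k⌋. For p = 11, n = 1223, the terms are:
  ⌊1223/11^1⌋ = ⌊1223/11⌋ = 111
  ⌊1223/11^2⌋ = ⌊1223/121⌋ = 10
(the next term ⌊1223/11^3⌋ = 0, terminating the sum). Summing: v_11(1223!) = 111 + 10 = 121.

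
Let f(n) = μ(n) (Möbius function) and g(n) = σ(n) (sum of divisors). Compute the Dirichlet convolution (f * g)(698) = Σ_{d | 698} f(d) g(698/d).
(μ * σ)(698) = 698

Divisors of 698: [1, 2, 349, 698]. For each d | 698:
  d = 1: μ(1) · σ(698/1) = 1 · 1050 = 1050
  d = 2: μ(2) · σ(698/2) = -1 · 350 = -350
  d = 349: μ(349) · σ(698/349) = -1 · 3 = -3
  d = 698: μ(698) · σ(698/698) = 1 · 1 = 1
Summing: (μ * σ)(698) = 1050 + -350 + -3 + 1 = 698.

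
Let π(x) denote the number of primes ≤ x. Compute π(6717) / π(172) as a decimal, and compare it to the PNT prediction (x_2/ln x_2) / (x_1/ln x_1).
π(6717)/π(172) = 866/39 ≈ 22.2051;  PNT prediction ≈ 22.8112.

π(172) = 39 and π(6717) = 866, so π(6717)/π(172) ≈ 22.2051. The PNT-predicted ratio is (6717/ln(6717)) / (172/ln(172)) ≈ 22.8112. The two agree to within a few percent, as expected.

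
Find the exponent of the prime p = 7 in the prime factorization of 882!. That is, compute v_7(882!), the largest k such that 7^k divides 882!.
v_7(882!) = 146

Legendre's formula: v_p(n!) = Σ_{k ≥ 1} ⌊n / p^k⌋. For p = 7, n = 882, the terms are:
  ⌊882/7^1⌋ = ⌊882/7⌋ = 126
  ⌊882/7^2⌋ = ⌊882/49⌋ = 18
  ⌊882/7^3⌋ = ⌊882/343⌋ = 2
(the next term ⌊882/7^4⌋ = 0, terminating the sum). Summing: v_7(882!) = 126 + 18 + 2 = 146.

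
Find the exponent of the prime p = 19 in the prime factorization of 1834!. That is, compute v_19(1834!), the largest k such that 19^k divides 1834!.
v_19(1834!) = 101

Legendre's formula: v_p(n!) = Σ_{k ≥ 1} ⌊n / p^k⌋. For p = 19, n = 1834, the terms are:
  ⌊1834/19^1⌋ = ⌊1834/19⌋ = 96
  ⌊1834/19^2⌋ = ⌊1834/361⌋ = 5
(the next term ⌊1834/19^3⌋ = 0, terminating the sum). Summing: v_19(1834!) = 96 + 5 = 101.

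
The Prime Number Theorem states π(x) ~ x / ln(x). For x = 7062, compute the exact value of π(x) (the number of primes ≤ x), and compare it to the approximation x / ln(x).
π(7062) = 907;  x/ln(x) ≈ 796.84;  relative error ≈ 12.15%.

Directly count primes up to 7062: π(7062) = 907. The PNT approximation gives 7062/ln(7062) ≈ 7062/8.86248 ≈ 796.84. Relative error (π(x) − x/ln(x)) / π(x) ≈ 12.15%; the approximation is known to undercount slightly (Li(x) is a better estimate).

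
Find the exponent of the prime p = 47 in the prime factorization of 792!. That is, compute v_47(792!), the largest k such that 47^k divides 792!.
v_47(792!) = 16

Legendre's formula: v_p(n!) = Σ_{k ≥ 1} ⌊n / p^k⌋. For p = 47, n = 792, the terms are:
  ⌊792/47^1⌋ = ⌊792/47⌋ = 16
(the next term ⌊792/47^2⌋ = 0, terminating the sum). Summing: v_47(792!) = 16 = 16.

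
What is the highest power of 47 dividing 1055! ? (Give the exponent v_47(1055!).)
v_47(1055!) = 22

Legendre's formula: v_p(n!) = Σ_{k ≥ 1} ⌊n / p^k⌋. For p = 47, n = 1055, the terms are:
  ⌊1055/47^1⌋ = ⌊1055/47⌋ = 22
(the next term ⌊1055/47^2⌋ = 0, terminating the sum). Summing: v_47(1055!) = 22 = 22.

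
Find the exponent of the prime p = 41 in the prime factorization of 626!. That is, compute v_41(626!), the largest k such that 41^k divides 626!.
v_41(626!) = 15

Legendre's formula: v_p(n!) = Σ_{k ≥ 1} ⌊n / p^k⌋. For p = 41, n = 626, the terms are:
  ⌊626/41^1⌋ = ⌊626/41⌋ = 15
(the next term ⌊626/41^2⌋ = 0, terminating the sum). Summing: v_41(626!) = 15 = 15.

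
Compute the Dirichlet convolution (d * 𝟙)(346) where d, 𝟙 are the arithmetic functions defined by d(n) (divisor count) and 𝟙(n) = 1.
(d * 𝟙)(346) = 9

Divisors of 346: [1, 2, 173, 346]. For each d | 346:
  d = 1: d(1) · 𝟙(346/1) = 1 · 1 = 1
  d = 2: d(2) · 𝟙(346/2) = 2 · 1 = 2
  d = 173: d(173) · 𝟙(346/173) = 2 · 1 = 2
  d = 346: d(346) · 𝟙(346/346) = 4 · 1 = 4
Summing: (d * 𝟙)(346) = 1 + 2 + 2 + 4 = 9.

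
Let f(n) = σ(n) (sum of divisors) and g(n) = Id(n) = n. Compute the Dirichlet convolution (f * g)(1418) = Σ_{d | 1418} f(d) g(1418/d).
(σ * Id)(1418) = 7095

Divisors of 1418: [1, 2, 709, 1418]. For each d | 1418:
  d = 1: σ(1) · Id(1418/1) = 1 · 1418 = 1418
  d = 2: σ(2) · Id(1418/2) = 3 · 709 = 2127
  d = 709: σ(709) · Id(1418/709) = 710 · 2 = 1420
  d = 1418: σ(1418) · Id(1418/1418) = 2130 · 1 = 2130
Summing: (σ * Id)(1418) = 1418 + 2127 + 1420 + 2130 = 7095.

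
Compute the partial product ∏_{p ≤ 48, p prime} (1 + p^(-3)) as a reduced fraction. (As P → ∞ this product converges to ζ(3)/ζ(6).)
∏ = 8015182591485824614015950466842624/6783810016842653083409665472454505

The primes p ≤ 48 are [2, 3, 5, 7, 11, 13, 17, 19, 23, 29, 31, 37, 41, 43, 47]. For each, (1 + 1/p^3) = (p^3 + 1)/p^3. Multiplying these fractions over p ∈ [2, 3, 5, 7, 11, 13, 17, 19, 23, 29, 31, 37, 41, 43, 47] gives 8015182591485824614015950466842624/6783810016842653083409665472454505. (In the limit P → ∞ this tends to ζ(3)/ζ(6).)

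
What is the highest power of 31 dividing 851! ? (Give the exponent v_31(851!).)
v_31(851!) = 27

Legendre's formula: v_p(n!) = Σ_{k ≥ 1} ⌊n / p^k⌋. For p = 31, n = 851, the terms are:
  ⌊851/31^1⌋ = ⌊851/31⌋ = 27
(the next term ⌊851/31^2⌋ = 0, terminating the sum). Summing: v_31(851!) = 27 = 27.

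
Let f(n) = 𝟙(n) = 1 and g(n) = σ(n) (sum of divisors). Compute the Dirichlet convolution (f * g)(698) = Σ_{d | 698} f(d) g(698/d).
(𝟙 * σ)(698) = 1404

Divisors of 698: [1, 2, 349, 698]. For each d | 698:
  d = 1: 𝟙(1) · σ(698/1) = 1 · 1050 = 1050
  d = 2: 𝟙(2) · σ(698/2) = 1 · 350 = 350
  d = 349: 𝟙(349) · σ(698/349) = 1 · 3 = 3
  d = 698: 𝟙(698) · σ(698/698) = 1 · 1 = 1
Summing: (𝟙 * σ)(698) = 1050 + 350 + 3 + 1 = 1404.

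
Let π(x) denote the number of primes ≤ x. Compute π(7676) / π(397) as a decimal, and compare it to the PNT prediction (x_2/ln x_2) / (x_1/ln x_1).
π(7676)/π(397) = 973/78 ≈ 12.4744;  PNT prediction ≈ 12.9333.

π(397) = 78 and π(7676) = 973, so π(7676)/π(397) ≈ 12.4744. The PNT-predicted ratio is (7676/ln(7676)) / (397/ln(397)) ≈ 12.9333. The two agree to within a few percent, as expected.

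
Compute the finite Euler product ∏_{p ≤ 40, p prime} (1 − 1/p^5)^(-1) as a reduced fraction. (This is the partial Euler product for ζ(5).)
∏ = 132487865367718741281556988782580603348847966827605/127769623698019954360176628845208514576475652988928

The primes p ≤ 40 are [2, 3, 5, 7, 11, 13, 17, 19, 23, 29, 31, 37]. For each prime, (1 − 1/p^5)^(-1) = p^5 / (p^5 − 1). The product is (1 − 1/2^5)^(-1), (1 − 1/3^5)^(-1), (1 − 1/5^5)^(-1), (1 − 1/7^5)^(-1), (1 − 1/11^5)^(-1), (1 − 1/13^5)^(-1), (1 − 1/17^5)^(-1), (1 − 1/19^5)^(-1), (1 − 1/23^5)^(-1), (1 − 1/29^5)^(-1), (1 − 1/31^5)^(-1), (1 − 1/37^5)^(-1) = ∏ p^5 / (p^5 − 1) = 132487865367718741281556988782580603348847966827605/127769623698019954360176628845208514576475652988928.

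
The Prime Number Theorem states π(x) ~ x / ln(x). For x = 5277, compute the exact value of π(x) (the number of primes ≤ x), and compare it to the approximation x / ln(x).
π(5277) = 699;  x/ln(x) ≈ 615.67;  relative error ≈ 11.92%.

Directly count primes up to 5277: π(5277) = 699. The PNT approximation gives 5277/ln(5277) ≈ 5277/8.57111 ≈ 615.67. Relative error (π(x) − x/ln(x)) / π(x) ≈ 11.92%; the approximation is known to undercount slightly (Li(x) is a better estimate).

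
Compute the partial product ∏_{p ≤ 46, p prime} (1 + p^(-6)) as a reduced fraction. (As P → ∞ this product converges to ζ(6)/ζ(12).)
∏ = 1359712698137872510059489328104656331148295030771712937358491632747920000/1336862024495300077504819810119357413472366273194284637902602168232026717

The primes p ≤ 46 are [2, 3, 5, 7, 11, 13, 17, 19, 23, 29, 31, 37, 41, 43]. For each, (1 + 1/p^6) = (p^6 + 1)/p^6. Multiplying these fractions over p ∈ [2, 3, 5, 7, 11, 13, 17, 19, 23, 29, 31, 37, 41, 43] gives 1359712698137872510059489328104656331148295030771712937358491632747920000/1336862024495300077504819810119357413472366273194284637902602168232026717. (In the limit P → ∞ this tends to ζ(6)/ζ(12).)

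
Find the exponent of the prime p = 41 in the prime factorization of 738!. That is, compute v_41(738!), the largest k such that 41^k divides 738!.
v_41(738!) = 18

Legendre's formula: v_p(n!) = Σ_{k ≥ 1} ⌊n / p^k⌋. For p = 41, n = 738, the terms are:
  ⌊738/41^1⌋ = ⌊738/41⌋ = 18
(the next term ⌊738/41^2⌋ = 0, terminating the sum). Summing: v_41(738!) = 18 = 18.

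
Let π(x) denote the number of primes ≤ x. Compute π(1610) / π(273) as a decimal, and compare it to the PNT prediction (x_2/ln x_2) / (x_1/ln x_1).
π(1610)/π(273) = 254/58 ≈ 4.3793;  PNT prediction ≈ 4.4802.

π(273) = 58 and π(1610) = 254, so π(1610)/π(273) ≈ 4.3793. The PNT-predicted ratio is (1610/ln(1610)) / (273/ln(273)) ≈ 4.4802. The two agree to within a few percent, as expected.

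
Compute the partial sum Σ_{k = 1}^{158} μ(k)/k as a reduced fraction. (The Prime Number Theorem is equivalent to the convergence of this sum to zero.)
Σ μ(k)/k = 11043365287080119932070420984761831999214006413190917276901/1684531761605594992411227004188178295812265268947141782020470

Values of μ(k) for 1 ≤ k ≤ 158: μ(1) = 1, μ(2) = -1, μ(3) = -1, μ(5) = -1, μ(6) = 1, μ(7) = -1, μ(10) = 1, μ(11) = -1, μ(13) = -1, μ(14) = 1, μ(15) = 1, μ(17) = -1, μ(19) = -1, μ(21) = 1, μ(22) = 1, μ(23) = -1, μ(26) = 1, μ(29) = -1, μ(30) = -1, μ(31) = -1, μ(33) = 1, μ(34) = 1, μ(35) = 1, μ(37) = -1, μ(38) = 1, μ(39) = 1, μ(41) = -1, μ(42) = -1, μ(43) = -1, μ(46) = 1, μ(47) = -1, μ(51) = 1, μ(53) = -1, μ(55) = 1, μ(57) = 1, μ(58) = 1, μ(59) = -1, μ(61) = -1, μ(62) = 1, μ(65) = 1, μ(66) = -1, μ(67) = -1, μ(69) = 1, μ(70) = -1, μ(71) = -1, μ(73) = -1, μ(74) = 1, μ(77) = 1, μ(78) = -1, μ(79) = -1, μ(82) = 1, μ(83) = -1, μ(85) = 1, μ(86) = 1, μ(87) = 1, μ(89) = -1, μ(91) = 1, μ(93) = 1, μ(94) = 1, μ(95) = 1, μ(97) = -1, μ(101) = -1, μ(102) = -1, μ(103) = -1, μ(105) = -1, μ(106) = 1, μ(107) = -1, μ(109) = -1, μ(110) = -1, μ(111) = 1, μ(113) = -1, μ(114) = -1, μ(115) = 1, μ(118) = 1, μ(119) = 1, μ(122) = 1, μ(123) = 1, μ(127) = -1, μ(129) = 1, μ(130) = -1, μ(131) = -1, μ(133) = 1, μ(134) = 1, μ(137) = -1, μ(138) = -1, μ(139) = -1, μ(141) = 1, μ(142) = 1, μ(143) = 1, μ(145) = 1, μ(146) = 1, μ(149) = -1, μ(151) = -1, μ(154) = -1, μ(155) = 1, μ(157) = -1, μ(158) = 1, with μ = 0 on non-squarefree integers. Summing μ(k)/k for k where μ(k) ≠ 0 gives 11043365287080119932070420984761831999214006413190917276901/1684531761605594992411227004188178295812265268947141782020470 ≈ 0.0066. (PNT ⟺ this sum → 0 as n → ∞.)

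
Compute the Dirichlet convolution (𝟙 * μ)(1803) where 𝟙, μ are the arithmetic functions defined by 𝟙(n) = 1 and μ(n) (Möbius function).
(𝟙 * μ)(1803) = 0

Divisors of 1803: [1, 3, 601, 1803]. For each d | 1803:
  d = 1: 𝟙(1) · μ(1803/1) = 1 · 1 = 1
  d = 3: 𝟙(3) · μ(1803/3) = 1 · -1 = -1
  d = 601: 𝟙(601) · μ(1803/601) = 1 · -1 = -1
  d = 1803: 𝟙(1803) · μ(1803/1803) = 1 · 1 = 1
Summing: (𝟙 * μ)(1803) = 1 + -1 + -1 + 1 = 0.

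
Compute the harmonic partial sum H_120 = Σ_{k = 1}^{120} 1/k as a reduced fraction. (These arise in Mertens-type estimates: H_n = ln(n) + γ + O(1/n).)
H_120 = 18661952910524692834612799443020757786224277983797/3475956553913558034594585593659201286533187398464

Direct summation: H_120 = 1 + 1/2 + ... + 1/120. The least common denominator is lcm(1, ..., 120) = 955888052326228459513511038256280353796626534577600; over this denominator the numerator is 955888052326228459513511038256280353796626534577600 + 477944026163114229756755519128140176898313267288800 + 318629350775409486504503679418760117932208844859200 + 238972013081557114878377759564070088449156633644400 + 191177610465245691902702207651256070759325306915520 + 159314675387704743252251839709380058966104422429600 + 136555436046604065644787291179468621970946647796800 + 119486006540778557439188879782035044224578316822200 + 106209783591803162168167893139586705977402948286400 + 95588805232622845951351103825628035379662653457760 + 86898913847838950864864639841480032163329684961600 + 79657337693852371626125919854690029483052211214800 + 73529850178940650731808541404329257984355887275200 + 68277718023302032822393645589734310985473323898400 + 63725870155081897300900735883752023586441768971840 + 59743003270389278719594439891017522112289158411100 + 56228708960366379971383002250369432576272149092800 + 53104891795901581084083946569793352988701474143200 + 50309897490854129448079528329277913357717186030400 + 47794402616311422975675551912814017689831326728880 + 45518478682201355214929097059822873990315549265600 + 43449456923919475432432319920740016081664842480800 + 41560350101140367804935262532881754512896805851200 + 39828668846926185813062959927345014741526105607400 + 38235522093049138380540441530251214151865061383104 + 36764925089470325365904270702164628992177943637600 + 35403261197267720722722631046528901992467649428800 + 34138859011651016411196822794867155492736661949200 + 32961656976766498603914173732975184613676777054400 + 31862935077540948650450367941876011793220884485920 + 30835098462136401919790678653428398509568597889600 + 29871501635194639359797219945508761056144579205550 + 28966304615946316954954879947160010721109894987200 + 28114354480183189985691501125184716288136074546400 + 27311087209320813128957458235893724394189329559360 + 26552445897950790542041973284896676494350737071600 + 25834812225033201608473271304223793345854771204800 + 25154948745427064724039764164638956678858593015200 + 24509950059646883577269513801443085994785295758400 + 23897201308155711487837775956407008844915663364440 + 23314342739664108768622220445275130580405525233600 + 22759239341100677607464548529911436995157774632800 + 22229954705261126965430489261773961716200617083200 + 21724728461959737716216159960370008040832421240400 + 21241956718360632433633578627917341195480589657280 + 20780175050570183902467631266440877256448402925600 + 20338043666515499138585341239495326676523968820800 + 19914334423463092906531479963672507370763052803700 + 19507919435229152234969613025638374567278092542400 + 19117761046524569190270220765125607075932530691552 + 18742902986788793323794334083456477525424049697600 + 18382462544735162682952135351082314496088971818800 + 18035623628796763387047378080307176486728802539200 + 17701630598633860361361315523264450996233824714400 + 17379782769567790172972927968296006432665936992320 + 17069429505825508205598411397433577746368330974600 + 16769965830284709816026509443092637785905728676800 + 16480828488383249301957086866487592306838388527200 + 16201492412308956940906966750106446674519093806400 + 15931467538770474325225183970938005896610442242960 + 15670295939774237041205098987807874652403713681600 + 15417549231068200959895339326714199254784298944800 + 15172826227400451738309699019940957996771849755200 + 14935750817597319679898609972754380528072289602775 + 14705970035788130146361708280865851596871177455040 + 14483152307973158477477439973580005360554947493600 + 14266985855615350141992702063526572444725769172800 + 14057177240091594992845750562592358144068037273200 + 13853450033713455934978420844293918170965601950400 + 13655543604660406564478729117946862197094664779680 + 13463212004594767035401563919102540194318683585600 + 13276222948975395271020986642448338247175368535800 + 13094356881181211774157685455565484298583925131200 + 12917406112516600804236635652111896672927385602400 + 12745174031016379460180147176750404717288353794368 + 12577474372713532362019882082319478339429296507600 + 12414130549691278694980662834497147451904240708800 + 12254975029823441788634756900721542997392647879200 + 12099848763623145057133051117168105744261095374400 + 11948600654077855743918887978203504422457831682220 + 11801087065755906907574210348842967330822549809600 + 11657171369832054384311110222637565290202762616800 + 11516723522002752524259169135617835587911163067200 + 11379619670550338803732274264955718497578887316400 + 11245741792073275994276600450073886515254429818560 + 11114977352630563482715244630886980858100308541600 + 10987218992255499534638057910991728204558925684800 + 10862364230979868858108079980185004020416210620200 + 10740315194676724264196753238834610716816028478400 + 10620978359180316216816789313958670597740294828640 + 10504264311277235818829791629189893997765126753600 + 10390087525285091951233815633220438628224201462800 + 10278366154045467306596892884476132836522865963200 + 10169021833257749569292670619747663338261984410400 + 10061979498170825889615905665855582671543437206080 + 9957167211731546453265739981836253685381526401850 + 9854516003363179994984649878930725296872438500800 + 9753959717614576117484806512819187283639046271200 + 9655434871982105651651626649053336907036631662400 + 9558880523262284595135110382562803537966265345776 + 9464238141843846133797138992636439146501252817600 + 9371451493394396661897167041728238762712024848800 + 9280466527439111257412728526760003434918704219200 + 9191231272367581341476067675541157248044485909400 + 9103695736440271042985819411964574798063109853120 + 9017811814398381693523689040153588243364401269600 + 8933533199310546350593561105198881811183425556800 + 8850815299316930180680657761632225498116912357200 + 8769615158956224399206523286754865631161711326400 + 8689891384783895086486463984148003216332968496160 + 8611604075011067202824423768074597781951590401600 + 8534714752912754102799205698716788873184165487300 + 8459186303771933270031071135011330564571916235200 + 8384982915142354908013254721546318892952864338400 + 8312070020228073560987052506576350902579361170240 + 8240414244191624650978543433243796153419194263600 + 8169983353215627859089837933814361998261765252800 + 8100746206154478470453483375053223337259546903200 + 8032672708623768567340428892909918939467449870400 + 7965733769385237162612591985469002948305221121480 = 5132037050394290529518519846830708391211676445544175, so H_120 = 5132037050394290529518519846830708391211676445544175/955888052326228459513511038256280353796626534577600; reducing by gcd(5132037050394290529518519846830708391211676445544175, 955888052326228459513511038256280353796626534577600) = 275 gives 18661952910524692834612799443020757786224277983797/3475956553913558034594585593659201286533187398464 ≈ 5.36887. (The PNT-adjacent estimate ln(120) + γ ≈ 5.36471 matches within O(1/n).)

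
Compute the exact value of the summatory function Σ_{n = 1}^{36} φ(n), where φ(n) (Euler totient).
Σ_{n ≤ 36} φ(n) = 396

Compute φ(n) for each 1 ≤ n ≤ 36: φ(1) = 1, φ(2) = 1, φ(3) = 2, φ(4) = 2, φ(5) = 4, φ(6) = 2, φ(7) = 6, φ(8) = 4, φ(9) = 6, φ(10) = 4, φ(11) = 10, φ(12) = 4, φ(13) = 12, φ(14) = 6, φ(15) = 8, φ(16) = 8, φ(17) = 16, φ(18) = 6, φ(19) = 18, φ(20) = 8, φ(21) = 12, φ(22) = 10, φ(23) = 22, φ(24) = 8, φ(25) = 20, φ(26) = 12, φ(27) = 18, φ(28) = 12, φ(29) = 28, φ(30) = 8, φ(31) = 30, φ(32) = 16, φ(33) = 20, φ(34) = 16, φ(35) = 24, φ(36) = 12. Summing all 36 values: 396. (Average order: Σ_{n ≤ x} φ(n) ~ (3/π²) x². For x = 36, (3/π²)·36² ≈ 393.94.)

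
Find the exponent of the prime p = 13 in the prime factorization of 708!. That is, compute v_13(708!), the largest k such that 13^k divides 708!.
v_13(708!) = 58

Legendre's formula: v_p(n!) = Σ_{k ≥ 1} ⌊n / p^k⌋. For p = 13, n = 708, the terms are:
  ⌊708/13^1⌋ = ⌊708/13⌋ = 54
  ⌊708/13^2⌋ = ⌊708/169⌋ = 4
(the next term ⌊708/13^3⌋ = 0, terminating the sum). Summing: v_13(708!) = 54 + 4 = 58.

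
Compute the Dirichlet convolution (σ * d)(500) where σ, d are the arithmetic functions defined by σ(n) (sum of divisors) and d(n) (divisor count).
(σ * d)(500) = 3840

Divisors of 500: [1, 2, 4, 5, 10, 20, 25, 50, 100, 125, 250, 500]. For each d | 500:
  d = 1: σ(1) · d(500/1) = 1 · 12 = 12
  d = 2: σ(2) · d(500/2) = 3 · 8 = 24
  d = 4: σ(4) · d(500/4) = 7 · 4 = 28
  d = 5: σ(5) · d(500/5) = 6 · 9 = 54
  d = 10: σ(10) · d(500/10) = 18 · 6 = 108
  d = 20: σ(20) · d(500/20) = 42 · 3 = 126
  d = 25: σ(25) · d(500/25) = 31 · 6 = 186
  d = 50: σ(50) · d(500/50) = 93 · 4 = 372
  d = 100: σ(100) · d(500/100) = 217 · 2 = 434
  d = 125: σ(125) · d(500/125) = 156 · 3 = 468
  d = 250: σ(250) · d(500/250) = 468 · 2 = 936
  d = 500: σ(500) · d(500/500) = 1092 · 1 = 1092
Summing: (σ * d)(500) = 12 + 24 + 28 + 54 + 108 + 126 + 186 + 372 + 434 + 468 + 936 + 1092 = 3840.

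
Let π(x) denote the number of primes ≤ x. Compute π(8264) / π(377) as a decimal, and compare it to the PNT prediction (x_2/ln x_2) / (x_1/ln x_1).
π(8264)/π(377) = 1036/74 ≈ 14.0000;  PNT prediction ≈ 14.4171.

π(377) = 74 and π(8264) = 1036, so π(8264)/π(377) ≈ 14.0000. The PNT-predicted ratio is (8264/ln(8264)) / (377/ln(377)) ≈ 14.4171. The two agree to within a few percent, as expected.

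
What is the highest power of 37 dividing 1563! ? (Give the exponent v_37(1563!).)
v_37(1563!) = 43

Legendre's formula: v_p(n!) = Σ_{k ≥ 1} ⌊n / p^k⌋. For p = 37, n = 1563, the terms are:
  ⌊1563/37^1⌋ = ⌊1563/37⌋ = 42
  ⌊1563/37^2⌋ = ⌊1563/1369⌋ = 1
(the next term ⌊1563/37^3⌋ = 0, terminating the sum). Summing: v_37(1563!) = 42 + 1 = 43.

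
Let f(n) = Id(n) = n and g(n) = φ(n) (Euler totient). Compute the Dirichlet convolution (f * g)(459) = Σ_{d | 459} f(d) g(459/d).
(Id * φ)(459) = 2673

Divisors of 459: [1, 3, 9, 17, 27, 51, 153, 459]. For each d | 459:
  d = 1: Id(1) · φ(459/1) = 1 · 288 = 288
  d = 3: Id(3) · φ(459/3) = 3 · 96 = 288
  d = 9: Id(9) · φ(459/9) = 9 · 32 = 288
  d = 17: Id(17) · φ(459/17) = 17 · 18 = 306
  d = 27: Id(27) · φ(459/27) = 27 · 16 = 432
  d = 51: Id(51) · φ(459/51) = 51 · 6 = 306
  d = 153: Id(153) · φ(459/153) = 153 · 2 = 306
  d = 459: Id(459) · φ(459/459) = 459 · 1 = 459
Summing: (Id * φ)(459) = 288 + 288 + 288 + 306 + 432 + 306 + 306 + 459 = 2673.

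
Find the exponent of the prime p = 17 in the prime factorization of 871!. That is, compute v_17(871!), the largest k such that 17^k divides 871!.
v_17(871!) = 54

Legendre's formula: v_p(n!) = Σ_{k ≥ 1} ⌊n / p^k⌋. For p = 17, n = 871, the terms are:
  ⌊871/17^1⌋ = ⌊871/17⌋ = 51
  ⌊871/17^2⌋ = ⌊871/289⌋ = 3
(the next term ⌊871/17^3⌋ = 0, terminating the sum). Summing: v_17(871!) = 51 + 3 = 54.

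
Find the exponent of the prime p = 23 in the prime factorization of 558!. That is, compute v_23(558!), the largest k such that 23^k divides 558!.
v_23(558!) = 25

Legendre's formula: v_p(n!) = Σ_{k ≥ 1} ⌊n / p^k⌋. For p = 23, n = 558, the terms are:
  ⌊558/23^1⌋ = ⌊558/23⌋ = 24
  ⌊558/23^2⌋ = ⌊558/529⌋ = 1
(the next term ⌊558/23^3⌋ = 0, terminating the sum). Summing: v_23(558!) = 24 + 1 = 25.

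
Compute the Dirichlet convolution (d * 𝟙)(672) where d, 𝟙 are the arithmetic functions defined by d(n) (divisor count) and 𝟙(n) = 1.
(d * 𝟙)(672) = 189

Divisors of 672: [1, 2, 3, 4, 6, 7, 8, 12, 14, 16, 21, 24, 28, 32, 42, 48, 56, 84, 96, 112, 168, 224, 336, 672]. For each d | 672:
  d = 1: d(1) · 𝟙(672/1) = 1 · 1 = 1
  d = 2: d(2) · 𝟙(672/2) = 2 · 1 = 2
  d = 3: d(3) · 𝟙(672/3) = 2 · 1 = 2
  d = 4: d(4) · 𝟙(672/4) = 3 · 1 = 3
  d = 6: d(6) · 𝟙(672/6) = 4 · 1 = 4
  d = 7: d(7) · 𝟙(672/7) = 2 · 1 = 2
  d = 8: d(8) · 𝟙(672/8) = 4 · 1 = 4
  d = 12: d(12) · 𝟙(672/12) = 6 · 1 = 6
  d = 14: d(14) · 𝟙(672/14) = 4 · 1 = 4
  d = 16: d(16) · 𝟙(672/16) = 5 · 1 = 5
  d = 21: d(21) · 𝟙(672/21) = 4 · 1 = 4
  d = 24: d(24) · 𝟙(672/24) = 8 · 1 = 8
  d = 28: d(28) · 𝟙(672/28) = 6 · 1 = 6
  d = 32: d(32) · 𝟙(672/32) = 6 · 1 = 6
  d = 42: d(42) · 𝟙(672/42) = 8 · 1 = 8
  d = 48: d(48) · 𝟙(672/48) = 10 · 1 = 10
  d = 56: d(56) · 𝟙(672/56) = 8 · 1 = 8
  d = 84: d(84) · 𝟙(672/84) = 12 · 1 = 12
  d = 96: d(96) · 𝟙(672/96) = 12 · 1 = 12
  d = 112: d(112) · 𝟙(672/112) = 10 · 1 = 10
  d = 168: d(168) · 𝟙(672/168) = 16 · 1 = 16
  d = 224: d(224) · 𝟙(672/224) = 12 · 1 = 12
  d = 336: d(336) · 𝟙(672/336) = 20 · 1 = 20
  d = 672: d(672) · 𝟙(672/672) = 24 · 1 = 24
Summing: (d * 𝟙)(672) = 1 + 2 + 2 + 3 + 4 + 2 + 4 + 6 + 4 + 5 + 4 + 8 + 6 + 6 + 8 + 10 + 8 + 12 + 12 + 10 + 16 + 12 + 20 + 24 = 189.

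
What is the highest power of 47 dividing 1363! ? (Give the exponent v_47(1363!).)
v_47(1363!) = 29

Legendre's formula: v_p(n!) = Σ_{k ≥ 1} ⌊n / p^k⌋. For p = 47, n = 1363, the terms are:
  ⌊1363/47^1⌋ = ⌊1363/47⌋ = 29
(the next term ⌊1363/47^2⌋ = 0, terminating the sum). Summing: v_47(1363!) = 29 = 29.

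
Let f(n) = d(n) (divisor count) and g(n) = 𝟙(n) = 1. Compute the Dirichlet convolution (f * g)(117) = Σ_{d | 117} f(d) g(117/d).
(d * 𝟙)(117) = 18

Divisors of 117: [1, 3, 9, 13, 39, 117]. For each d | 117:
  d = 1: d(1) · 𝟙(117/1) = 1 · 1 = 1
  d = 3: d(3) · 𝟙(117/3) = 2 · 1 = 2
  d = 9: d(9) · 𝟙(117/9) = 3 · 1 = 3
  d = 13: d(13) · 𝟙(117/13) = 2 · 1 = 2
  d = 39: d(39) · 𝟙(117/39) = 4 · 1 = 4
  d = 117: d(117) · 𝟙(117/117) = 6 · 1 = 6
Summing: (d * 𝟙)(117) = 1 + 2 + 3 + 2 + 4 + 6 = 18.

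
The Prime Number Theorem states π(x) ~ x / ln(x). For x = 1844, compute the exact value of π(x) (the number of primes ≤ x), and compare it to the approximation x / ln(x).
π(1844) = 282;  x/ln(x) ≈ 245.22;  relative error ≈ 13.04%.

Directly count primes up to 1844: π(1844) = 282. The PNT approximation gives 1844/ln(1844) ≈ 1844/7.51969 ≈ 245.22. Relative error (π(x) − x/ln(x)) / π(x) ≈ 13.04%; the approximation is known to undercount slightly (Li(x) is a better estimate).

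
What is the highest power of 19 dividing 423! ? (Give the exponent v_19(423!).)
v_19(423!) = 23

Legendre's formula: v_p(n!) = Σ_{k ≥ 1} ⌊n / p^k⌋. For p = 19, n = 423, the terms are:
  ⌊423/19^1⌋ = ⌊423/19⌋ = 22
  ⌊423/19^2⌋ = ⌊423/361⌋ = 1
(the next term ⌊423/19^3⌋ = 0, terminating the sum). Summing: v_19(423!) = 22 + 1 = 23.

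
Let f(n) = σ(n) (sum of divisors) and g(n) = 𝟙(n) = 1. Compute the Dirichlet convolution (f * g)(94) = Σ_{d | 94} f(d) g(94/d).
(σ * 𝟙)(94) = 196

Divisors of 94: [1, 2, 47, 94]. For each d | 94:
  d = 1: σ(1) · 𝟙(94/1) = 1 · 1 = 1
  d = 2: σ(2) · 𝟙(94/2) = 3 · 1 = 3
  d = 47: σ(47) · 𝟙(94/47) = 48 · 1 = 48
  d = 94: σ(94) · 𝟙(94/94) = 144 · 1 = 144
Summing: (σ * 𝟙)(94) = 1 + 3 + 48 + 144 = 196.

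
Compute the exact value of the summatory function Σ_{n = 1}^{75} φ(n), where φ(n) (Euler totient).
Σ_{n ≤ 75} φ(n) = 1736

Compute φ(n) for each 1 ≤ n ≤ 75: φ(1) = 1, φ(2) = 1, φ(3) = 2, φ(4) = 2, φ(5) = 4, φ(6) = 2, φ(7) = 6, φ(8) = 4, φ(9) = 6, φ(10) = 4, φ(11) = 10, φ(12) = 4, φ(13) = 12, φ(14) = 6, φ(15) = 8, φ(16) = 8, φ(17) = 16, φ(18) = 6, φ(19) = 18, φ(20) = 8, φ(21) = 12, φ(22) = 10, φ(23) = 22, φ(24) = 8, φ(25) = 20, φ(26) = 12, φ(27) = 18, φ(28) = 12, φ(29) = 28, φ(30) = 8, φ(31) = 30, φ(32) = 16, φ(33) = 20, φ(34) = 16, φ(35) = 24, φ(36) = 12, φ(37) = 36, φ(38) = 18, φ(39) = 24, φ(40) = 16, φ(41) = 40, φ(42) = 12, φ(43) = 42, φ(44) = 20, φ(45) = 24, φ(46) = 22, φ(47) = 46, φ(48) = 16, φ(49) = 42, φ(50) = 20, φ(51) = 32, φ(52) = 24, φ(53) = 52, φ(54) = 18, φ(55) = 40, φ(56) = 24, φ(57) = 36, φ(58) = 28, φ(59) = 58, φ(60) = 16, φ(61) = 60, φ(62) = 30, φ(63) = 36, φ(64) = 32, φ(65) = 48, φ(66) = 20, φ(67) = 66, φ(68) = 32, φ(69) = 44, φ(70) = 24, φ(71) = 70, φ(72) = 24, φ(73) = 72, φ(74) = 36, φ(75) = 40. Summing all 75 values: 1736. (Average order: Σ_{n ≤ x} φ(n) ~ (3/π²) x². For x = 75, (3/π²)·75² ≈ 1709.79.)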